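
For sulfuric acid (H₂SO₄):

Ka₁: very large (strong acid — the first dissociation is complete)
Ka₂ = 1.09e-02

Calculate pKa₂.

pKa₂ = -log(Ka₂) = -log(1.09e-02) = 1.96.

pK_{a2} = 1.96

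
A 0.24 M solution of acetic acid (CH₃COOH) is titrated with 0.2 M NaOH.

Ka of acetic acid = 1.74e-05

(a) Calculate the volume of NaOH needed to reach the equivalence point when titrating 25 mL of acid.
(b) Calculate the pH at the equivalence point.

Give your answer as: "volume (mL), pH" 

moles acid = 0.24 × 25/1000 = 0.006 mol; V_base = moles/0.2 × 1000 = 30.0 mL. At equivalence only the conjugate base is present: [A⁻] = 0.006/0.055 = 1.0909e-01 M. Kb = Kw/Ka = 5.75e-10; [OH⁻] = √(Kb × [A⁻]) = 7.9181e-06; pOH = 5.10; pH = 14 - pOH = 8.90.

V = 30.0 mL, pH = 8.90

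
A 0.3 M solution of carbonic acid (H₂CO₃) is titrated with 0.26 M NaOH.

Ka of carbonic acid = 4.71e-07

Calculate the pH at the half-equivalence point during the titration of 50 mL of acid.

At half-equivalence [HA] = [A⁻], so Henderson-Hasselbalch gives pH = pKa = -log(4.71e-07) = 6.33.

pH = pKa = 6.33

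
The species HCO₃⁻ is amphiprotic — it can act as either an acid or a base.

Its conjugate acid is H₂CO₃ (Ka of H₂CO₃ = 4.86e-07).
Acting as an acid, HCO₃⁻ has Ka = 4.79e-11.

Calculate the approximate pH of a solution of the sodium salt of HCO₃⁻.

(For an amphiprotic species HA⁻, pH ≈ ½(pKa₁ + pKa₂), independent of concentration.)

pKa₁ = -log(4.86e-07) = 6.31; pKa₂ = -log(4.79e-11) = 10.32. For an amphiprotic species, pH ≈ ½(pKa₁ + pKa₂) = ½(6.31 + 10.32) = 8.32.

pH = 8.32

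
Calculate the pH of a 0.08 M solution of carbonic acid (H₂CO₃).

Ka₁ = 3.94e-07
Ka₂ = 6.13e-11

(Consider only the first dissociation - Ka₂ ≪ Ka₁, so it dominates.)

First dissociation dominates. From Ka₁ = [H⁺][HA⁻]/[H₂A], x² + Ka₁·x − Ka₁·C = 0 with C = 0.08 M and Ka₁ = 3.94e-07. Solving: [H⁺] = (−Ka₁ + √(Ka₁² + 4·Ka₁·C)) / 2 = 1.7734e-04 M. pH = -log(1.7734e-04) = 3.75.

pH = 3.75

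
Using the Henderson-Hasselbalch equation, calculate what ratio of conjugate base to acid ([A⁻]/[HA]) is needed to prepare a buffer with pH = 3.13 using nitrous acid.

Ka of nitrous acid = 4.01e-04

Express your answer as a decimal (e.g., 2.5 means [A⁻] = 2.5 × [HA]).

pKa = -log(4.01e-04) = 3.3969. pH = pKa + log([A⁻]/[HA]), so log([A⁻]/[HA]) = pH − pKa = 3.13 − 3.3969 = -0.2669. [A⁻]/[HA] = 10^(-0.2669) = 0.541

[A⁻]/[HA] = 0.541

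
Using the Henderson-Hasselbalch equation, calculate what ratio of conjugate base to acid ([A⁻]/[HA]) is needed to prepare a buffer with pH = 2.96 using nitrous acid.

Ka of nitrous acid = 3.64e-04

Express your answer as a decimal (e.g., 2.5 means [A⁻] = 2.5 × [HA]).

pKa = -log(3.64e-04) = 3.4389. pH = pKa + log([A⁻]/[HA]), so log([A⁻]/[HA]) = pH − pKa = 2.96 − 3.4389 = -0.4789. [A⁻]/[HA] = 10^(-0.4789) = 0.332

[A⁻]/[HA] = 0.332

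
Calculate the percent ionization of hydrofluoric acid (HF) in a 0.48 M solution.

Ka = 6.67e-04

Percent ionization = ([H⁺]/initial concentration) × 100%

Using Ka equilibrium: x² + Ka×x - Ka×C = 0. Solving: [H⁺] = 1.7563e-02. Percent = (1.7563e-02/0.48) × 100

Percent ionization = 3.66%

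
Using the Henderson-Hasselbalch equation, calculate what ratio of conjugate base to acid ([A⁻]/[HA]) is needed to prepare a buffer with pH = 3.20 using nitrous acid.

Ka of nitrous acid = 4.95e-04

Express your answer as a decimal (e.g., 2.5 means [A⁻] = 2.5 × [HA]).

pKa = -log(4.95e-04) = 3.3054. pH = pKa + log([A⁻]/[HA]), so log([A⁻]/[HA]) = pH − pKa = 3.20 − 3.3054 = -0.1054. [A⁻]/[HA] = 10^(-0.1054) = 0.785

[A⁻]/[HA] = 0.785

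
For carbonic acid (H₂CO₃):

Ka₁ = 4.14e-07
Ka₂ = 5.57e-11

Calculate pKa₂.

pKa₂ = -log(Ka₂) = -log(5.57e-11) = 10.25.

pK_{a2} = 10.25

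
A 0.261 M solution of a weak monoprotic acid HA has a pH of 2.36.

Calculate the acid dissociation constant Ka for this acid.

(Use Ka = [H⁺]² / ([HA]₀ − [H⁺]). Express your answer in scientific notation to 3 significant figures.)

[H⁺] = 10^(−pH) = 10^(−2.36) = 4.365e-03 M. For HA ⇌ H⁺ + A⁻, Ka = [H⁺][A⁻]/[HA] = [H⁺]² / ([HA]₀ − [H⁺]) = (4.365e-03)² / (0.261 − 4.365e-03) = 7.42e-05.

K_a = 7.42e-05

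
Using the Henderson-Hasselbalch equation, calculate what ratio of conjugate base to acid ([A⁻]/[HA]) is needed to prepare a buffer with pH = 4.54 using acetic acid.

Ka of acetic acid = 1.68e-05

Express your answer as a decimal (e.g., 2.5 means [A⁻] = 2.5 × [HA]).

pKa = -log(1.68e-05) = 4.7747. pH = pKa + log([A⁻]/[HA]), so log([A⁻]/[HA]) = pH − pKa = 4.54 − 4.7747 = -0.2347. [A⁻]/[HA] = 10^(-0.2347) = 0.583

[A⁻]/[HA] = 0.583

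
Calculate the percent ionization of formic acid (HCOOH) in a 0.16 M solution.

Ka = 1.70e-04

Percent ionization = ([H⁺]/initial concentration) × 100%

Using Ka equilibrium: x² + Ka×x - Ka×C = 0. Solving: [H⁺] = 5.1311e-03. Percent = (5.1311e-03/0.16) × 100

Percent ionization = 3.21%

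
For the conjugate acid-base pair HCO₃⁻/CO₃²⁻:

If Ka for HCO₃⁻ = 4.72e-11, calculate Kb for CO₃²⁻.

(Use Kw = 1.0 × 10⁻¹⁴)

For a conjugate pair Ka × Kb = Kw, so Kb = Kw/Ka = 1.0 × 10⁻¹⁴ / 4.72e-11 = 2.12e-04.

K_b = 2.12e-04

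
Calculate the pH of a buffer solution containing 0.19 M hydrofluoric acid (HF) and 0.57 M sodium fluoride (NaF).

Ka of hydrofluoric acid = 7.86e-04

pKa = -log(7.86e-04) = 3.10. pH = pKa + log([A⁻]/[HA]) = 3.10 + log(0.57/0.19)

pH = 3.58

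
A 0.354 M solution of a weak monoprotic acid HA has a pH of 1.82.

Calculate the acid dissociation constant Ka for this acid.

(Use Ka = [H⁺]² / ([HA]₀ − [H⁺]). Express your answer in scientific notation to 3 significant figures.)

[H⁺] = 10^(−pH) = 10^(−1.82) = 1.514e-02 M. For HA ⇌ H⁺ + A⁻, Ka = [H⁺][A⁻]/[HA] = [H⁺]² / ([HA]₀ − [H⁺]) = (1.514e-02)² / (0.354 − 1.514e-02) = 6.76e-04.

K_a = 6.76e-04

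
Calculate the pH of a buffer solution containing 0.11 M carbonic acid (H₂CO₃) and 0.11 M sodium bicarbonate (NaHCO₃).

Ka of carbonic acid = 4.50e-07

pKa = -log(4.50e-07) = 6.35. pH = pKa + log([A⁻]/[HA]) = 6.35 + log(0.11/0.11)

pH = 6.35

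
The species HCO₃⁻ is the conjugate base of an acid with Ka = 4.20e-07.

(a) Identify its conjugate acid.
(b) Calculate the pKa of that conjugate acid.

(a) The conjugate acid is formed by adding one H⁺ to HCO₃⁻, giving H₂CO₃. (b) pKa = -log(Ka) = -log(4.20e-07) = 6.38.

Conjugate acid: H₂CO₃; pK_a = 6.38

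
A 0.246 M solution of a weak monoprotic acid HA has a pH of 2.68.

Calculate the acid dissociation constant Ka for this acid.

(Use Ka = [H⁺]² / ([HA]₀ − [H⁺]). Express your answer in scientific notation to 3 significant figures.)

[H⁺] = 10^(−pH) = 10^(−2.68) = 2.089e-03 M. For HA ⇌ H⁺ + A⁻, Ka = [H⁺][A⁻]/[HA] = [H⁺]² / ([HA]₀ − [H⁺]) = (2.089e-03)² / (0.246 − 2.089e-03) = 1.79e-05.

K_a = 1.79e-05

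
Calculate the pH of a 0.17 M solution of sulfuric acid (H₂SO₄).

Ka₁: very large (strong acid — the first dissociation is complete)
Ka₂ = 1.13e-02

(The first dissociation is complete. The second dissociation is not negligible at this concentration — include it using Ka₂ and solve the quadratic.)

First dissociation is complete: [H⁺]₀ = [HSO₄⁻]₀ = C = 0.17 M. Second dissociation HSO₄⁻ ⇌ H⁺ + SO₄²⁻: let x = [SO₄²⁻]. Ka₂ = (C + x)·x / (C − x) = 1.13e-02 → x² + (C + Ka₂)·x − Ka₂·C = 0 → x² + 0.18130·x − 1.921e-03 = 0. x = (−0.18130 + √(0.18130² + 4 × 1.921e-03)) / 2 = 1.0040e-02 M. [H⁺] = C + x = 0.17 + 1.0040e-02 = 1.8004e-01 M. pH = -log(1.8004e-01) = 0.74.

pH = 0.74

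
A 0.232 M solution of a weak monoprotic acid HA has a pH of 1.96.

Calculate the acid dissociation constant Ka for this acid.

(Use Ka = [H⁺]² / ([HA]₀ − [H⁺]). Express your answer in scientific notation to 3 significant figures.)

[H⁺] = 10^(−pH) = 10^(−1.96) = 1.096e-02 M. For HA ⇌ H⁺ + A⁻, Ka = [H⁺][A⁻]/[HA] = [H⁺]² / ([HA]₀ − [H⁺]) = (1.096e-02)² / (0.232 − 1.096e-02) = 5.44e-04.

K_a = 5.44e-04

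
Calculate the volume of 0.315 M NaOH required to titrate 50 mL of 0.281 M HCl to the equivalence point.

At equivalence: moles acid = moles base. moles HCl = 0.281 × 50/1000 = 0.01405 mol. V_base = moles / 0.315 × 1000 = 44.6 mL.

V_{base} = 44.6 mL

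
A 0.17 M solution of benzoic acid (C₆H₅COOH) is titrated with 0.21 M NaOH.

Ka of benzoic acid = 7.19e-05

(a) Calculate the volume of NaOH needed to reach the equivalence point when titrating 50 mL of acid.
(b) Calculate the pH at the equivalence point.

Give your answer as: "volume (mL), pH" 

moles acid = 0.17 × 50/1000 = 0.0085 mol; V_base = moles/0.21 × 1000 = 40.5 mL. At equivalence only the conjugate base is present: [A⁻] = 0.0085/0.090 = 9.3947e-02 M. Kb = Kw/Ka = 1.39e-10; [OH⁻] = √(Kb × [A⁻]) = 3.6147e-06; pOH = 5.44; pH = 14 - pOH = 8.56.

V = 40.5 mL, pH = 8.56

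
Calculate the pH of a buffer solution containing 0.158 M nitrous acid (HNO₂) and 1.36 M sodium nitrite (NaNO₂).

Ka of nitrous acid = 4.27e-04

pKa = -log(4.27e-04) = 3.37. pH = pKa + log([A⁻]/[HA]) = 3.37 + log(1.36/0.158)

pH = 4.30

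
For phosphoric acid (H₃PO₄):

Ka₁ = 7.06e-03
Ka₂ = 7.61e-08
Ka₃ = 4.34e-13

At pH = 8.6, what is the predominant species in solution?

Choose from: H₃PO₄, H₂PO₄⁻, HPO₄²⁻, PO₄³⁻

pKa₁ = 2.15, pKa₂ = 7.12, pKa₃ = 12.36. For a polyprotic acid the predominant species crosses at each pKa: below pKa_n the protonated form dominates, above it the deprotonated form does. At pH = 8.6, the predominant species is HPO₄²⁻.

HPO₄²⁻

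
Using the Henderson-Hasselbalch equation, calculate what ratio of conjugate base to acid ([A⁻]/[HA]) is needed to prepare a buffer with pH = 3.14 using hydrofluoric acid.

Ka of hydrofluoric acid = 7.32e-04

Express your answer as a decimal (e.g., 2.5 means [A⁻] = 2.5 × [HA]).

pKa = -log(7.32e-04) = 3.1355. pH = pKa + log([A⁻]/[HA]), so log([A⁻]/[HA]) = pH − pKa = 3.14 − 3.1355 = 0.0045. [A⁻]/[HA] = 10^(0.0045) = 1.01

[A⁻]/[HA] = 1.01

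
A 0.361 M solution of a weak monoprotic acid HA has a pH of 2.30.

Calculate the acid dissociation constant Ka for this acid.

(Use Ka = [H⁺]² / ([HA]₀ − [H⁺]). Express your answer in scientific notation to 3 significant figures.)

[H⁺] = 10^(−pH) = 10^(−2.30) = 5.012e-03 M. For HA ⇌ H⁺ + A⁻, Ka = [H⁺][A⁻]/[HA] = [H⁺]² / ([HA]₀ − [H⁺]) = (5.012e-03)² / (0.361 − 5.012e-03) = 7.06e-05.

K_a = 7.06e-05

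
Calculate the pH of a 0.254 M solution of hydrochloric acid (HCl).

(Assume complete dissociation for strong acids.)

[H⁺] = 0.254 M for strong acid. pH = -log[H⁺] = -log(0.254)

pH = 0.60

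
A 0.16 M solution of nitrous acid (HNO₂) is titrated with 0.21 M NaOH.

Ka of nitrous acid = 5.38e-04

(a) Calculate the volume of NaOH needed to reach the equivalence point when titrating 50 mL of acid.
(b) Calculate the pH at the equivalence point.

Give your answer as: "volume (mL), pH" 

moles acid = 0.16 × 50/1000 = 0.008 mol; V_base = moles/0.21 × 1000 = 38.1 mL. At equivalence only the conjugate base is present: [A⁻] = 0.008/0.088 = 9.0811e-02 M. Kb = Kw/Ka = 1.86e-11; [OH⁻] = √(Kb × [A⁻]) = 1.2992e-06; pOH = 5.89; pH = 14 - pOH = 8.11.

V = 38.1 mL, pH = 8.11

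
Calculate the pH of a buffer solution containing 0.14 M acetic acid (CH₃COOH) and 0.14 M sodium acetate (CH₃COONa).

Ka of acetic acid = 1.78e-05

pKa = -log(1.78e-05) = 4.75. pH = pKa + log([A⁻]/[HA]) = 4.75 + log(0.14/0.14)

pH = 4.75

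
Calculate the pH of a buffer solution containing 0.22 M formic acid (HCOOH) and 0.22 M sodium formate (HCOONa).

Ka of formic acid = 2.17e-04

pKa = -log(2.17e-04) = 3.66. pH = pKa + log([A⁻]/[HA]) = 3.66 + log(0.22/0.22)

pH = 3.66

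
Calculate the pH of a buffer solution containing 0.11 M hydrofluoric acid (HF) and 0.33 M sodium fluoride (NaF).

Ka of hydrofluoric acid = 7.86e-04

pKa = -log(7.86e-04) = 3.10. pH = pKa + log([A⁻]/[HA]) = 3.10 + log(0.33/0.11)

pH = 3.58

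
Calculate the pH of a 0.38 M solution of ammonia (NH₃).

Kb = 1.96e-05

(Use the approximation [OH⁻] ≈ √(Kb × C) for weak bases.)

[OH⁻] = √(Kb × C) = √(1.96e-05 × 0.38) = 2.7291e-03. pOH = 2.56, pH = 14 - pOH

pH = 11.44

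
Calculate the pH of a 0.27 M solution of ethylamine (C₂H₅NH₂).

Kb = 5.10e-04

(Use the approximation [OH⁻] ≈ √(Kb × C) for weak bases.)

[OH⁻] = √(Kb × C) = √(5.10e-04 × 0.27) = 1.1735e-02. pOH = 1.93, pH = 14 - pOH

pH = 12.07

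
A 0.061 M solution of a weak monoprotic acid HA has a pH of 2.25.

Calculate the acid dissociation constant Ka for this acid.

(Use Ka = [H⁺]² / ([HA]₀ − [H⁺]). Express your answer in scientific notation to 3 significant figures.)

[H⁺] = 10^(−pH) = 10^(−2.25) = 5.623e-03 M. For HA ⇌ H⁺ + A⁻, Ka = [H⁺][A⁻]/[HA] = [H⁺]² / ([HA]₀ − [H⁺]) = (5.623e-03)² / (0.061 − 5.623e-03) = 5.71e-04.

K_a = 5.71e-04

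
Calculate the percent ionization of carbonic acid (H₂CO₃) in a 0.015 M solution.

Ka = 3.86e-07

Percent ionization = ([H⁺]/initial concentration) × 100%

Using Ka equilibrium: x² + Ka×x - Ka×C = 0. Solving: [H⁺] = 7.5899e-05. Percent = (7.5899e-05/0.015) × 100

Percent ionization = 0.506%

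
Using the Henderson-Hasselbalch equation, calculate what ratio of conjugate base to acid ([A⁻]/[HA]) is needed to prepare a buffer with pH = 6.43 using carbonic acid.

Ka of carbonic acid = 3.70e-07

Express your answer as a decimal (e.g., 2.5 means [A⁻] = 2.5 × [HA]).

pKa = -log(3.70e-07) = 6.4318. pH = pKa + log([A⁻]/[HA]), so log([A⁻]/[HA]) = pH − pKa = 6.43 − 6.4318 = -0.0018. [A⁻]/[HA] = 10^(-0.0018) = 0.996

[A⁻]/[HA] = 0.996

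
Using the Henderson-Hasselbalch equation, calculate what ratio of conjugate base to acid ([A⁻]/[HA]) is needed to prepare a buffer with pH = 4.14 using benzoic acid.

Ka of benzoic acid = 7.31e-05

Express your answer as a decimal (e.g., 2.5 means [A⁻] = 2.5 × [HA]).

pKa = -log(7.31e-05) = 4.1361. pH = pKa + log([A⁻]/[HA]), so log([A⁻]/[HA]) = pH − pKa = 4.14 − 4.1361 = 0.0039. [A⁻]/[HA] = 10^(0.0039) = 1.01

[A⁻]/[HA] = 1.01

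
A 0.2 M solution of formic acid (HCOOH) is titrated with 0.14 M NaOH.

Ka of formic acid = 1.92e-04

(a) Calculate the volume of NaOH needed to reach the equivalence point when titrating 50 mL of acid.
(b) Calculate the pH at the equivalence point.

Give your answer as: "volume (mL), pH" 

moles acid = 0.2 × 50/1000 = 0.01 mol; V_base = moles/0.14 × 1000 = 71.4 mL. At equivalence only the conjugate base is present: [A⁻] = 0.01/0.121 = 8.2353e-02 M. Kb = Kw/Ka = 5.21e-11; [OH⁻] = √(Kb × [A⁻]) = 2.0710e-06; pOH = 5.68; pH = 14 - pOH = 8.32.

V = 71.4 mL, pH = 8.32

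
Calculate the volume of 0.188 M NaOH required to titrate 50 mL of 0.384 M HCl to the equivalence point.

At equivalence: moles acid = moles base. moles HCl = 0.384 × 50/1000 = 0.0192 mol. V_base = moles / 0.188 × 1000 = 102.1 mL.

V_{base} = 102.1 mL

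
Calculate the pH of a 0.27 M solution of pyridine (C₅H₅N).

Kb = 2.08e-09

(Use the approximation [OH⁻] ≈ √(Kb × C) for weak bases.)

[OH⁻] = √(Kb × C) = √(2.08e-09 × 0.27) = 2.3698e-05. pOH = 4.63, pH = 14 - pOH

pH = 9.37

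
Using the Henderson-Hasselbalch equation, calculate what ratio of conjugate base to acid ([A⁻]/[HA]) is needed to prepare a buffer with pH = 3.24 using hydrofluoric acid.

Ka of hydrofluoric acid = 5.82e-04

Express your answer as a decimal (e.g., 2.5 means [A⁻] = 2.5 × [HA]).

pKa = -log(5.82e-04) = 3.2351. pH = pKa + log([A⁻]/[HA]), so log([A⁻]/[HA]) = pH − pKa = 3.24 − 3.2351 = 0.0049. [A⁻]/[HA] = 10^(0.0049) = 1.01

[A⁻]/[HA] = 1.01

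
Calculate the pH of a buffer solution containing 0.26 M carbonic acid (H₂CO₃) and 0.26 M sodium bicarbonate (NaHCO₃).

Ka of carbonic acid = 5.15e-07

pKa = -log(5.15e-07) = 6.29. pH = pKa + log([A⁻]/[HA]) = 6.29 + log(0.26/0.26)

pH = 6.29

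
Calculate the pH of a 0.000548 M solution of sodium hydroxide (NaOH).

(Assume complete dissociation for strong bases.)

[OH⁻] = 0.000548 M for strong base. pOH = -log[OH⁻] = 3.26, pH = 14 - pOH

pH = 10.74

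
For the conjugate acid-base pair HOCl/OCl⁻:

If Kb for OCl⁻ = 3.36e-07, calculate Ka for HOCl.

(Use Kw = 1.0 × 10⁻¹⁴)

For a conjugate pair Ka × Kb = Kw, so Ka = Kw/Kb = 1.0 × 10⁻¹⁴ / 3.36e-07 = 2.98e-08.

K_a = 2.98e-08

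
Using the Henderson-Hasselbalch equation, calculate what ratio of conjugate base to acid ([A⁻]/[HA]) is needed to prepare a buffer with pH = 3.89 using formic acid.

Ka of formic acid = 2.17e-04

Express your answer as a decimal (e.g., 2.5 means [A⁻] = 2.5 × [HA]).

pKa = -log(2.17e-04) = 3.6635. pH = pKa + log([A⁻]/[HA]), so log([A⁻]/[HA]) = pH − pKa = 3.89 − 3.6635 = 0.2265. [A⁻]/[HA] = 10^(0.2265) = 1.68

[A⁻]/[HA] = 1.68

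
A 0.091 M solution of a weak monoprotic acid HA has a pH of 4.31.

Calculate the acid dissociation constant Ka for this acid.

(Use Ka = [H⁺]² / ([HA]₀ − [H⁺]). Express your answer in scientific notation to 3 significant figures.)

[H⁺] = 10^(−pH) = 10^(−4.31) = 4.898e-05 M. For HA ⇌ H⁺ + A⁻, Ka = [H⁺][A⁻]/[HA] = [H⁺]² / ([HA]₀ − [H⁺]) = (4.898e-05)² / (0.091 − 4.898e-05) = 2.64e-08.

K_a = 2.64e-08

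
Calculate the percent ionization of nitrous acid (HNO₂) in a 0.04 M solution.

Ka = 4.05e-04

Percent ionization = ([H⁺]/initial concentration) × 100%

Using Ka equilibrium: x² + Ka×x - Ka×C = 0. Solving: [H⁺] = 3.8275e-03. Percent = (3.8275e-03/0.04) × 100

Percent ionization = 9.57%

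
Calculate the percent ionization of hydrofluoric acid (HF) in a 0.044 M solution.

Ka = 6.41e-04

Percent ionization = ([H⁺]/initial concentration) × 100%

Using Ka equilibrium: x² + Ka×x - Ka×C = 0. Solving: [H⁺] = 4.9999e-03. Percent = (4.9999e-03/0.044) × 100

Percent ionization = 11.4%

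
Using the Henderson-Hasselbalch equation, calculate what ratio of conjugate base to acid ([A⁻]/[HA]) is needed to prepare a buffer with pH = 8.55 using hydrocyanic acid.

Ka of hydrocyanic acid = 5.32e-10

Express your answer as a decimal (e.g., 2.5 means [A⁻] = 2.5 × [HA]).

pKa = -log(5.32e-10) = 9.2741. pH = pKa + log([A⁻]/[HA]), so log([A⁻]/[HA]) = pH − pKa = 8.55 − 9.2741 = -0.7241. [A⁻]/[HA] = 10^(-0.7241) = 0.189

[A⁻]/[HA] = 0.189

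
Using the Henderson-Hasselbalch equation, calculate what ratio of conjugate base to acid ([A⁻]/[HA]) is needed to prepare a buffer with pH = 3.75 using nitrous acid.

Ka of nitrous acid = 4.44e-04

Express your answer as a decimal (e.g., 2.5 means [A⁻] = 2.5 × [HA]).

pKa = -log(4.44e-04) = 3.3526. pH = pKa + log([A⁻]/[HA]), so log([A⁻]/[HA]) = pH − pKa = 3.75 − 3.3526 = 0.3974. [A⁻]/[HA] = 10^(0.3974) = 2.50

[A⁻]/[HA] = 2.50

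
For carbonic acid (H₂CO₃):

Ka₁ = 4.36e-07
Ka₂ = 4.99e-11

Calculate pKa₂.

pKa₂ = -log(Ka₂) = -log(4.99e-11) = 10.30.

pK_{a2} = 10.30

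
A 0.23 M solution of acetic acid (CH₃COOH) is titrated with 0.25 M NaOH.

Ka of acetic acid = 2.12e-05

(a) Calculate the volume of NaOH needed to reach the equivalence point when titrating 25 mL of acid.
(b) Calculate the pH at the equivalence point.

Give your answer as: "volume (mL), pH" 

moles acid = 0.23 × 25/1000 = 0.00575 mol; V_base = moles/0.25 × 1000 = 23.0 mL. At equivalence only the conjugate base is present: [A⁻] = 0.00575/0.048 = 1.1979e-01 M. Kb = Kw/Ka = 4.72e-10; [OH⁻] = √(Kb × [A⁻]) = 7.5170e-06; pOH = 5.12; pH = 14 - pOH = 8.88.

V = 23.0 mL, pH = 8.88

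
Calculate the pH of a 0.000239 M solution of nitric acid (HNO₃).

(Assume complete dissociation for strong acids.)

[H⁺] = 0.000239 M for strong acid. pH = -log[H⁺] = -log(0.000239)

pH = 3.62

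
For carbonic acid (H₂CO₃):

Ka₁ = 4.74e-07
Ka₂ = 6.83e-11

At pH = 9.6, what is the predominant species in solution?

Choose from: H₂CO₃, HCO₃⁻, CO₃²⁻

pKa₁ = 6.32, pKa₂ = 10.17. For a polyprotic acid the predominant species crosses at each pKa: below pKa_n the protonated form dominates, above it the deprotonated form does. At pH = 9.6, the predominant species is HCO₃⁻.

HCO₃⁻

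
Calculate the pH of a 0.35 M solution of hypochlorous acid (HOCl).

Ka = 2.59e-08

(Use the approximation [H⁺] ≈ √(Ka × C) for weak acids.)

[H⁺] = √(Ka × C) = √(2.59e-08 × 0.35) = 9.5210e-05. pH = -log(9.5210e-05)

pH = 4.02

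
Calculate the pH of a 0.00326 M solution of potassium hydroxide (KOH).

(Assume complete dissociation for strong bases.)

[OH⁻] = 0.00326 M for strong base. pOH = -log[OH⁻] = 2.49, pH = 14 - pOH

pH = 11.51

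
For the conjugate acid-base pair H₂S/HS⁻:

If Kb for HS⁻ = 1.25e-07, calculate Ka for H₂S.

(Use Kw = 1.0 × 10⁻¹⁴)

For a conjugate pair Ka × Kb = Kw, so Ka = Kw/Kb = 1.0 × 10⁻¹⁴ / 1.25e-07 = 8.00e-08.

K_a = 8.00e-08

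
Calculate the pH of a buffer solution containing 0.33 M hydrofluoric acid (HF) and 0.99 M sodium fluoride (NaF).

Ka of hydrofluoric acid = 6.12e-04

pKa = -log(6.12e-04) = 3.21. pH = pKa + log([A⁻]/[HA]) = 3.21 + log(0.99/0.33)

pH = 3.69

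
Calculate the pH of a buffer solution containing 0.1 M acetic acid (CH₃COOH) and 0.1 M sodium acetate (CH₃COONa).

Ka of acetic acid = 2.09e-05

pKa = -log(2.09e-05) = 4.68. pH = pKa + log([A⁻]/[HA]) = 4.68 + log(0.1/0.1)

pH = 4.68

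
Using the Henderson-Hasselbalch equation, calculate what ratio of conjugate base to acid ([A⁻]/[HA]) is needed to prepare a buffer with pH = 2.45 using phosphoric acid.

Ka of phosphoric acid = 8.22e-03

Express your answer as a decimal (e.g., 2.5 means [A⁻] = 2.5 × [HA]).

pKa = -log(8.22e-03) = 2.0851. pH = pKa + log([A⁻]/[HA]), so log([A⁻]/[HA]) = pH − pKa = 2.45 − 2.0851 = 0.3649. [A⁻]/[HA] = 10^(0.3649) = 2.32

[A⁻]/[HA] = 2.32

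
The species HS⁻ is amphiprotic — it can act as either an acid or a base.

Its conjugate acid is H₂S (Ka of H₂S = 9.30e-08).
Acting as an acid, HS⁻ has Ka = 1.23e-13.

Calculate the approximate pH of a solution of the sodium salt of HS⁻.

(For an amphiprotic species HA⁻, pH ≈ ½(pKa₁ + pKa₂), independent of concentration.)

pKa₁ = -log(9.30e-08) = 7.03; pKa₂ = -log(1.23e-13) = 12.91. For an amphiprotic species, pH ≈ ½(pKa₁ + pKa₂) = ½(7.03 + 12.91) = 9.97.

pH = 9.97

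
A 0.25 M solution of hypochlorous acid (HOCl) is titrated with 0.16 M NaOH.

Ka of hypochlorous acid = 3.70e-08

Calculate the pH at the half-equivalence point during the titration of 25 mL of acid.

At half-equivalence [HA] = [A⁻], so Henderson-Hasselbalch gives pH = pKa = -log(3.70e-08) = 7.43.

pH = pKa = 7.43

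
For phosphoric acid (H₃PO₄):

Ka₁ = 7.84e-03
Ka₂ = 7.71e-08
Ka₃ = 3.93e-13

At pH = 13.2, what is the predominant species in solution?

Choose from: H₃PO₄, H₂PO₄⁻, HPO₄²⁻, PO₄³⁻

pKa₁ = 2.11, pKa₂ = 7.11, pKa₃ = 12.41. For a polyprotic acid the predominant species crosses at each pKa: below pKa_n the protonated form dominates, above it the deprotonated form does. At pH = 13.2, the predominant species is PO₄³⁻.

PO₄³⁻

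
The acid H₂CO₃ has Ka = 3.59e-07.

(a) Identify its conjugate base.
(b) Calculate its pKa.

(a) The conjugate base is formed by removing one H⁺ from H₂CO₃, giving HCO₃⁻. (b) pKa = -log(Ka) = -log(3.59e-07) = 6.44.

Conjugate base: HCO₃⁻; pK_a = 6.44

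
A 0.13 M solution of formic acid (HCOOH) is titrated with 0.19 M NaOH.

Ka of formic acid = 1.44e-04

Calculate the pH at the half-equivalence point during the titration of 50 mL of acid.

At half-equivalence [HA] = [A⁻], so Henderson-Hasselbalch gives pH = pKa = -log(1.44e-04) = 3.84.

pH = pKa = 3.84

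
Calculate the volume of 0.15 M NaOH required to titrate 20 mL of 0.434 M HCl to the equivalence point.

At equivalence: moles acid = moles base. moles HCl = 0.434 × 20/1000 = 0.00868 mol. V_base = moles / 0.15 × 1000 = 57.9 mL.

V_{base} = 57.9 mL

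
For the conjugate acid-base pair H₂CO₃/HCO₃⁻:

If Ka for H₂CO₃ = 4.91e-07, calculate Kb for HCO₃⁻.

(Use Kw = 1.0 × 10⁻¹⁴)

For a conjugate pair Ka × Kb = Kw, so Kb = Kw/Ka = 1.0 × 10⁻¹⁴ / 4.91e-07 = 2.04e-08.

K_b = 2.04e-08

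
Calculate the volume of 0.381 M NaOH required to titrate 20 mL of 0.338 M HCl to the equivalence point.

At equivalence: moles acid = moles base. moles HCl = 0.338 × 20/1000 = 0.00676 mol. V_base = moles / 0.381 × 1000 = 17.7 mL.

V_{base} = 17.7 mL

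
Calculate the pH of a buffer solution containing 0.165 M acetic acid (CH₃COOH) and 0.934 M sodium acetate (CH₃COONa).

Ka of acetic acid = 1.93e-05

pKa = -log(1.93e-05) = 4.71. pH = pKa + log([A⁻]/[HA]) = 4.71 + log(0.934/0.165)

pH = 5.47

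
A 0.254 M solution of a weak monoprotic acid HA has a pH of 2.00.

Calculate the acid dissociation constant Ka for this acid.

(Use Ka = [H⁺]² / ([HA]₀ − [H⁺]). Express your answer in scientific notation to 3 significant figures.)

[H⁺] = 10^(−pH) = 10^(−2.00) = 1.000e-02 M. For HA ⇌ H⁺ + A⁻, Ka = [H⁺][A⁻]/[HA] = [H⁺]² / ([HA]₀ − [H⁺]) = (1.000e-02)² / (0.254 − 1.000e-02) = 4.10e-04.

K_a = 4.10e-04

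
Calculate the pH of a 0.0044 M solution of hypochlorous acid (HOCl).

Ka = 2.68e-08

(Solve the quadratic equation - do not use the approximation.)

x² + Ka×x - Ka×C = 0. Using quadratic formula: [H⁺] = 1.0846e-05

pH = 4.96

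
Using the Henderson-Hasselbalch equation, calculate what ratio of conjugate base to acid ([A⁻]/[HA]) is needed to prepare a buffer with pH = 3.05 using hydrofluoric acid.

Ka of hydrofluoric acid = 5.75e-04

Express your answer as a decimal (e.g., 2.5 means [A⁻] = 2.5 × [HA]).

pKa = -log(5.75e-04) = 3.2403. pH = pKa + log([A⁻]/[HA]), so log([A⁻]/[HA]) = pH − pKa = 3.05 − 3.2403 = -0.1903. [A⁻]/[HA] = 10^(-0.1903) = 0.645

[A⁻]/[HA] = 0.645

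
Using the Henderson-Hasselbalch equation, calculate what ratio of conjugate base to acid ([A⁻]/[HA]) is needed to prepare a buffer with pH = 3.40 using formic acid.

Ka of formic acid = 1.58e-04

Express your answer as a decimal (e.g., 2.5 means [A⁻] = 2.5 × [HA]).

pKa = -log(1.58e-04) = 3.8013. pH = pKa + log([A⁻]/[HA]), so log([A⁻]/[HA]) = pH − pKa = 3.40 − 3.8013 = -0.4013. [A⁻]/[HA] = 10^(-0.4013) = 0.397

[A⁻]/[HA] = 0.397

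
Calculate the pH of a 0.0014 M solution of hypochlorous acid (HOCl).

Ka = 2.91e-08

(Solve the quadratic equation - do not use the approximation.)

x² + Ka×x - Ka×C = 0. Using quadratic formula: [H⁺] = 6.3683e-06

pH = 5.20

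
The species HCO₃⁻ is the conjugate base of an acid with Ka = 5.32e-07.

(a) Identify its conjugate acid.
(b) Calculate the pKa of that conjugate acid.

(a) The conjugate acid is formed by adding one H⁺ to HCO₃⁻, giving H₂CO₃. (b) pKa = -log(Ka) = -log(5.32e-07) = 6.27.

Conjugate acid: H₂CO₃; pK_a = 6.27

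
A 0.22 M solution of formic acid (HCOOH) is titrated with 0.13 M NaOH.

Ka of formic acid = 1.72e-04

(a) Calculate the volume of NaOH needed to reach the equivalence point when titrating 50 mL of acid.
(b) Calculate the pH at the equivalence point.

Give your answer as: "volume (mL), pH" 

moles acid = 0.22 × 50/1000 = 0.011 mol; V_base = moles/0.13 × 1000 = 84.6 mL. At equivalence only the conjugate base is present: [A⁻] = 0.011/0.135 = 8.1714e-02 M. Kb = Kw/Ka = 5.81e-11; [OH⁻] = √(Kb × [A⁻]) = 2.1796e-06; pOH = 5.66; pH = 14 - pOH = 8.34.

V = 84.6 mL, pH = 8.34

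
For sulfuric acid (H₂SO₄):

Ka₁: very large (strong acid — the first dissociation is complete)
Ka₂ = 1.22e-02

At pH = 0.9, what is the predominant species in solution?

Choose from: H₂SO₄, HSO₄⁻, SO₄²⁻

The first dissociation is complete, so H₂SO₄ itself is never the predominant species in water; pKa₂ = -log(1.22e-02) = 1.91. For a polyprotic acid the predominant species crosses at each pKa: below pKa_n the protonated form dominates, above it the deprotonated form does. At pH = 0.9, the predominant species is HSO₄⁻.

HSO₄⁻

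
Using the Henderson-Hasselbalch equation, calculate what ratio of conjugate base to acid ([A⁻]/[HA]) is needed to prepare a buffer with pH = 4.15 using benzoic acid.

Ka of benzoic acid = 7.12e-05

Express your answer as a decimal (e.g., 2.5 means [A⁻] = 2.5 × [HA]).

pKa = -log(7.12e-05) = 4.1475. pH = pKa + log([A⁻]/[HA]), so log([A⁻]/[HA]) = pH − pKa = 4.15 − 4.1475 = 0.0025. [A⁻]/[HA] = 10^(0.0025) = 1.01

[A⁻]/[HA] = 1.01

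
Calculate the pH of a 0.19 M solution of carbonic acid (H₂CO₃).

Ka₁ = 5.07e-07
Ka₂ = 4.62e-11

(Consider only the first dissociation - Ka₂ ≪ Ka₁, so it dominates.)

First dissociation dominates. From Ka₁ = [H⁺][HA⁻]/[H₂A], x² + Ka₁·x − Ka₁·C = 0 with C = 0.19 M and Ka₁ = 5.07e-07. Solving: [H⁺] = (−Ka₁ + √(Ka₁² + 4·Ka₁·C)) / 2 = 3.1012e-04 M. pH = -log(3.1012e-04) = 3.51.

pH = 3.51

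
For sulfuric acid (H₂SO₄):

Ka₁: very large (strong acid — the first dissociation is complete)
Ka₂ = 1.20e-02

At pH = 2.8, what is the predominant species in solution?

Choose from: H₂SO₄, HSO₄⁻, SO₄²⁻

The first dissociation is complete, so H₂SO₄ itself is never the predominant species in water; pKa₂ = -log(1.20e-02) = 1.92. For a polyprotic acid the predominant species crosses at each pKa: below pKa_n the protonated form dominates, above it the deprotonated form does. At pH = 2.8, the predominant species is SO₄²⁻.

SO₄²⁻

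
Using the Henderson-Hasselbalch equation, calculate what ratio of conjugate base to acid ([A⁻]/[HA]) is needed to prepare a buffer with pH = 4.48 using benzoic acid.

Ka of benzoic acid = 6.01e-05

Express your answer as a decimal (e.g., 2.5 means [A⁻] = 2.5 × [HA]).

pKa = -log(6.01e-05) = 4.2211. pH = pKa + log([A⁻]/[HA]), so log([A⁻]/[HA]) = pH − pKa = 4.48 − 4.2211 = 0.2589. [A⁻]/[HA] = 10^(0.2589) = 1.81

[A⁻]/[HA] = 1.81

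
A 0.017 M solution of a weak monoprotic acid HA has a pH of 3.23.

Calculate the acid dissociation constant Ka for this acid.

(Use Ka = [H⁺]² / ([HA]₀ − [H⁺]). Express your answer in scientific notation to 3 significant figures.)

[H⁺] = 10^(−pH) = 10^(−3.23) = 5.888e-04 M. For HA ⇌ H⁺ + A⁻, Ka = [H⁺][A⁻]/[HA] = [H⁺]² / ([HA]₀ − [H⁺]) = (5.888e-04)² / (0.017 − 5.888e-04) = 2.11e-05.

K_a = 2.11e-05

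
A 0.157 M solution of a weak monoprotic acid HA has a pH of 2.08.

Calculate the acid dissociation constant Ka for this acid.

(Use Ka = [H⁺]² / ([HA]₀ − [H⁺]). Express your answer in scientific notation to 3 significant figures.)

[H⁺] = 10^(−pH) = 10^(−2.08) = 8.318e-03 M. For HA ⇌ H⁺ + A⁻, Ka = [H⁺][A⁻]/[HA] = [H⁺]² / ([HA]₀ − [H⁺]) = (8.318e-03)² / (0.157 − 8.318e-03) = 4.65e-04.

K_a = 4.65e-04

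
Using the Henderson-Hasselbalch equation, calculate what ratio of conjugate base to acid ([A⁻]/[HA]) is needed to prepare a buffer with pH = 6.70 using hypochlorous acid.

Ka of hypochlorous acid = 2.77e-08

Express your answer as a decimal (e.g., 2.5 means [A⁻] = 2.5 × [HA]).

pKa = -log(2.77e-08) = 7.5575. pH = pKa + log([A⁻]/[HA]), so log([A⁻]/[HA]) = pH − pKa = 6.70 − 7.5575 = -0.8575. [A⁻]/[HA] = 10^(-0.8575) = 0.139

[A⁻]/[HA] = 0.139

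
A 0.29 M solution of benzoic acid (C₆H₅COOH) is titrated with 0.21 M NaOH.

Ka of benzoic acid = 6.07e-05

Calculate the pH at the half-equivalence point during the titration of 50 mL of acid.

At half-equivalence [HA] = [A⁻], so Henderson-Hasselbalch gives pH = pKa = -log(6.07e-05) = 4.22.

pH = pKa = 4.22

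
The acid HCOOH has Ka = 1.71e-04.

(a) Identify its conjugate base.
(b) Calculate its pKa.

(a) The conjugate base is formed by removing one H⁺ from HCOOH, giving HCOO⁻. (b) pKa = -log(Ka) = -log(1.71e-04) = 3.77.

Conjugate base: HCOO⁻; pK_a = 3.77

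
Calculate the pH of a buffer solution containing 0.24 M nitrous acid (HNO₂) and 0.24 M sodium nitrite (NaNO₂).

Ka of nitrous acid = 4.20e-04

pKa = -log(4.20e-04) = 3.38. pH = pKa + log([A⁻]/[HA]) = 3.38 + log(0.24/0.24)

pH = 3.38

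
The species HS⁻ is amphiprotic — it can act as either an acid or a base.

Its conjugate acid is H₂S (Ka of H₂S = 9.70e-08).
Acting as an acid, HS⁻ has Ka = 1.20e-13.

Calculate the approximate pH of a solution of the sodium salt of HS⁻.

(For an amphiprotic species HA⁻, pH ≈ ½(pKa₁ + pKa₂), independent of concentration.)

pKa₁ = -log(9.70e-08) = 7.01; pKa₂ = -log(1.20e-13) = 12.92. For an amphiprotic species, pH ≈ ½(pKa₁ + pKa₂) = ½(7.01 + 12.92) = 9.97.

pH = 9.97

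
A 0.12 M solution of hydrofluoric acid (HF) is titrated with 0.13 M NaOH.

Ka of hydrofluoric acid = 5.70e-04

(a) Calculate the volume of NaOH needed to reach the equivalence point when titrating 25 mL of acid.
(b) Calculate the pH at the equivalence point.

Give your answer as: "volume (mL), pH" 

moles acid = 0.12 × 25/1000 = 0.003 mol; V_base = moles/0.13 × 1000 = 23.1 mL. At equivalence only the conjugate base is present: [A⁻] = 0.003/0.048 = 6.2400e-02 M. Kb = Kw/Ka = 1.75e-11; [OH⁻] = √(Kb × [A⁻]) = 1.0463e-06; pOH = 5.98; pH = 14 - pOH = 8.02.

V = 23.1 mL, pH = 8.02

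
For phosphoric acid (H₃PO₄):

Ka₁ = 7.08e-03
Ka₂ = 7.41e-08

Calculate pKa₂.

pKa₂ = -log(Ka₂) = -log(7.41e-08) = 7.13.

pK_{a2} = 7.13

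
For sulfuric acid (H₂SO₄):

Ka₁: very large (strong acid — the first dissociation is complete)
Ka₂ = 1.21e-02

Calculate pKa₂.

pKa₂ = -log(Ka₂) = -log(1.21e-02) = 1.92.

pK_{a2} = 1.92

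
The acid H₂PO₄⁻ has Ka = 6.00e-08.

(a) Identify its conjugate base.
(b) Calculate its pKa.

(a) The conjugate base is formed by removing one H⁺ from H₂PO₄⁻, giving HPO₄²⁻. (b) pKa = -log(Ka) = -log(6.00e-08) = 7.22.

Conjugate base: HPO₄²⁻; pK_a = 7.22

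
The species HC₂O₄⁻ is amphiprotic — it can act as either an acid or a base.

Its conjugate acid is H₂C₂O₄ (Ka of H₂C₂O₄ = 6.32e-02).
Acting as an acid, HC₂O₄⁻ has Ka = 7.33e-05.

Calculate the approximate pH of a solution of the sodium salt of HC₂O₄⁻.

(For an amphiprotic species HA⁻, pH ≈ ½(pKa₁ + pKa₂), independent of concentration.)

pKa₁ = -log(6.32e-02) = 1.20; pKa₂ = -log(7.33e-05) = 4.13. For an amphiprotic species, pH ≈ ½(pKa₁ + pKa₂) = ½(1.20 + 4.13) = 2.67.

pH = 2.67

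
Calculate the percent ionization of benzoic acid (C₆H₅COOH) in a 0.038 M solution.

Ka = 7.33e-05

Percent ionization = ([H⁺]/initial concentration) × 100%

Using Ka equilibrium: x² + Ka×x - Ka×C = 0. Solving: [H⁺] = 1.6327e-03. Percent = (1.6327e-03/0.038) × 100

Percent ionization = 4.3%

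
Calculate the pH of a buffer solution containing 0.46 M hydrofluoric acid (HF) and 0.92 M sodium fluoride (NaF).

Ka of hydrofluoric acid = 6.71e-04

pKa = -log(6.71e-04) = 3.17. pH = pKa + log([A⁻]/[HA]) = 3.17 + log(0.92/0.46)

pH = 3.47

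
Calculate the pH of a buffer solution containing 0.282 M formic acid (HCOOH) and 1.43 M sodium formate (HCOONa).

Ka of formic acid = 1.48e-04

pKa = -log(1.48e-04) = 3.83. pH = pKa + log([A⁻]/[HA]) = 3.83 + log(1.43/0.282)

pH = 4.53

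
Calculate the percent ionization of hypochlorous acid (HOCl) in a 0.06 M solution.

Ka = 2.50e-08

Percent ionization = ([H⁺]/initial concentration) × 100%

Using Ka equilibrium: x² + Ka×x - Ka×C = 0. Solving: [H⁺] = 3.8717e-05. Percent = (3.8717e-05/0.06) × 100

Percent ionization = 0.0645%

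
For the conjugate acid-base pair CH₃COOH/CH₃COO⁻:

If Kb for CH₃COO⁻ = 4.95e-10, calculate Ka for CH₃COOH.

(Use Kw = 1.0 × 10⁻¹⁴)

For a conjugate pair Ka × Kb = Kw, so Ka = Kw/Kb = 1.0 × 10⁻¹⁴ / 4.95e-10 = 2.02e-05.

K_a = 2.02e-05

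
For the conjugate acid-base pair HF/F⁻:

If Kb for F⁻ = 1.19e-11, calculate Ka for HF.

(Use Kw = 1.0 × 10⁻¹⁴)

For a conjugate pair Ka × Kb = Kw, so Ka = Kw/Kb = 1.0 × 10⁻¹⁴ / 1.19e-11 = 8.40e-04.

K_a = 8.40e-04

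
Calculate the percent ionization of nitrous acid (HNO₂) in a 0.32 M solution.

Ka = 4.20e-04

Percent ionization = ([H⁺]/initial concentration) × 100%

Using Ka equilibrium: x² + Ka×x - Ka×C = 0. Solving: [H⁺] = 1.1385e-02. Percent = (1.1385e-02/0.32) × 100

Percent ionization = 3.56%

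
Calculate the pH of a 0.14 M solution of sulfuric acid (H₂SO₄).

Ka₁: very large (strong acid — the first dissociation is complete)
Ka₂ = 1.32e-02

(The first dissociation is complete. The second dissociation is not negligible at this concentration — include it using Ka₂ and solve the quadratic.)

First dissociation is complete: [H⁺]₀ = [HSO₄⁻]₀ = C = 0.14 M. Second dissociation HSO₄⁻ ⇌ H⁺ + SO₄²⁻: let x = [SO₄²⁻]. Ka₂ = (C + x)·x / (C − x) = 1.32e-02 → x² + (C + Ka₂)·x − Ka₂·C = 0 → x² + 0.15320·x − 1.848e-03 = 0. x = (−0.15320 + √(0.15320² + 4 × 1.848e-03)) / 2 = 1.1238e-02 M. [H⁺] = C + x = 0.14 + 1.1238e-02 = 1.5124e-01 M. pH = -log(1.5124e-01) = 0.82.

pH = 0.82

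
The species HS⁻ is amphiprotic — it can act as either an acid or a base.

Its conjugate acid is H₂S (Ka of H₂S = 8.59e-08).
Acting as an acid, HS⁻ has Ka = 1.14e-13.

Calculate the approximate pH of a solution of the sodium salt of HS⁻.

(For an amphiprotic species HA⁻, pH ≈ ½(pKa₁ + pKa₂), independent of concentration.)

pKa₁ = -log(8.59e-08) = 7.07; pKa₂ = -log(1.14e-13) = 12.94. For an amphiprotic species, pH ≈ ½(pKa₁ + pKa₂) = ½(7.07 + 12.94) = 10.00.

pH = 10.00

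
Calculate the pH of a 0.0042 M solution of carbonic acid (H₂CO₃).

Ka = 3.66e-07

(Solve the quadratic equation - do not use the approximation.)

x² + Ka×x - Ka×C = 0. Using quadratic formula: [H⁺] = 3.9025e-05

pH = 4.41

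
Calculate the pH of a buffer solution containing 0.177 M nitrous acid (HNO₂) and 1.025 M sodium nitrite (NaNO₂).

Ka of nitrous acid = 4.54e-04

pKa = -log(4.54e-04) = 3.34. pH = pKa + log([A⁻]/[HA]) = 3.34 + log(1.025/0.177)

pH = 4.11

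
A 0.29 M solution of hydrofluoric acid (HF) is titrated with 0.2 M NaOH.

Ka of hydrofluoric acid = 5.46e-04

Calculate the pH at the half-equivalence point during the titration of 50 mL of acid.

At half-equivalence [HA] = [A⁻], so Henderson-Hasselbalch gives pH = pKa = -log(5.46e-04) = 3.26.

pH = pKa = 3.26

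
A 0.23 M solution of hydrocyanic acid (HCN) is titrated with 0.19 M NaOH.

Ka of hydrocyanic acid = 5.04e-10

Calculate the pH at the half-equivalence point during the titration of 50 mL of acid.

At half-equivalence [HA] = [A⁻], so Henderson-Hasselbalch gives pH = pKa = -log(5.04e-10) = 9.30.

pH = pKa = 9.30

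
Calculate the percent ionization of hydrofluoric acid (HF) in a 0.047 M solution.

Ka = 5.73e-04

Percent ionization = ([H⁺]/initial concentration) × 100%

Using Ka equilibrium: x² + Ka×x - Ka×C = 0. Solving: [H⁺] = 4.9109e-03. Percent = (4.9109e-03/0.047) × 100

Percent ionization = 10.4%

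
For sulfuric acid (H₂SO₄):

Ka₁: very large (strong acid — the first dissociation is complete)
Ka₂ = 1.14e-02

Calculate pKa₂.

pKa₂ = -log(Ka₂) = -log(1.14e-02) = 1.94.

pK_{a2} = 1.94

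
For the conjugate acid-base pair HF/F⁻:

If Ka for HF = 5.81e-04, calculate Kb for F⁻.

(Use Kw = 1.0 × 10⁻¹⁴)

For a conjugate pair Ka × Kb = Kw, so Kb = Kw/Ka = 1.0 × 10⁻¹⁴ / 5.81e-04 = 1.72e-11.

K_b = 1.72e-11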